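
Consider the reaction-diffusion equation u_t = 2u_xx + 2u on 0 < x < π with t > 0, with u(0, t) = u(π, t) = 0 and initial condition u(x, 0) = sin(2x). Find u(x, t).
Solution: Substitute u = exp(2t)w.
Then u_t = exp(2t)(w_t + 2w), u_xx = exp(2t)w_xx; substituting and dividing by exp(2t), the lower-order terms cancel: w_t = 2w_xx (standard heat equation).
Data for w: w(x,0) = u(x,0) = sin(2x). The boundary conditions carry over: w(0,t) = w(π,t) = 0.
Separating variables: w = Σ c_n exp(-2n²t) sin(nx). From w(x,0) = sin(2x): c_2=1.
So w(x,t) = exp(-8t)sin(2x), and u(x,t) = exp(2t)w(x,t).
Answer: u(x, t) = exp(-6t)sin(2x)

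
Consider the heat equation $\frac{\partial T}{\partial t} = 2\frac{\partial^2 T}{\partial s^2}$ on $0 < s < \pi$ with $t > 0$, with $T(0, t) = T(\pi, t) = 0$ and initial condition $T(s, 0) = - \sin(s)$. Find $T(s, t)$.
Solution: Using separation of variables $T = X(s)G(t)$:
Eigenfunctions: $\sin(ns)$, $n = 1, 2, 3, \ldots$
General solution: $T(s, t) = \sum c_n \sin(ns) e^{-2n^2 t}$
Matching $T(s,0) = - \sin(s)$ term by term: $c_1=-1$.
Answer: $T(s, t) = - e^{-2 t} \sin(s)$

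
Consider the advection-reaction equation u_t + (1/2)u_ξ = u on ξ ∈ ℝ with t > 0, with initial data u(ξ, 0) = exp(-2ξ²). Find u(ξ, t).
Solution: Substitute u = exp(t)w.
Then u_t = exp(t)(w_t + w), u_ξ = exp(t)w_ξ; substituting and dividing by exp(t), the lower-order terms cancel: w_t + (1/2)w_ξ = 0 (standard advection equation).
Data for w: w(ξ,0) = u(ξ,0) = exp(-2ξ²).
By characteristics (dξ/dt = 1/2), w(ξ,t) = f(ξ - (1/2)t) with f = w(·, 0).
So w(ξ,t) = exp(-2(-t/2 + ξ)²), and u(ξ,t) = exp(t)w(ξ,t).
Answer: u(ξ, t) = exp(t)exp(-2(-t/2 + ξ)²)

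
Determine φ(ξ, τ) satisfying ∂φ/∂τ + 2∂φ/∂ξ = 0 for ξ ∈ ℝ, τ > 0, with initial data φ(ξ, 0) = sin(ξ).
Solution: By characteristics (dξ/dτ = 2), φ(ξ,τ) = f(ξ - 2τ) with f = φ(·, 0).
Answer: φ(ξ, τ) = sin(ξ - 2τ)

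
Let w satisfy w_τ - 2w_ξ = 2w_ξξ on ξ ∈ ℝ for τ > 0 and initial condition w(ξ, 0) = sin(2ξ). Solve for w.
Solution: Change to a moving frame: let η = ξ + 2τ, σ = τ and write w(ξ,τ) = u(η,σ).
By the chain rule w_τ = u_σ + 2u_η, w_ξ = u_η, w_ξξ = u_ηη.
Then w_τ - 2w_ξ = u_σ: the advection term cancels and the PDE becomes the heat equation u_σ = 2u_ηη on η ∈ ℝ.
Initial data: u(η,0) = w(η,0) = sin(2η).
On η ∈ ℝ each mode satisfies (sin(nη))″ = -n² sin(nη), so exp(-2n²σ) sin(nη) solves the heat equation; by superposition u(η,σ) = Σ c_n exp(-2n²σ) sin(nη).
Reading off the coefficients: c_2=1, so u(η,σ) = exp(-8σ)sin(2η).
Substituting back η = ξ + 2τ, σ = τ: w(ξ,τ) = u(ξ + 2τ, τ).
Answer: w(ξ, τ) = exp(-8τ)sin(2ξ + 4τ)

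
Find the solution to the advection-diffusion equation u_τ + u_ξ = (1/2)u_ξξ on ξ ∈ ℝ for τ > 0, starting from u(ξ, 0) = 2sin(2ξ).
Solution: Change to a moving frame: let η = ξ - τ, σ = τ and write u(ξ,τ) = w(η,σ).
By the chain rule u_τ = w_σ - w_η, u_ξ = w_η, u_ξξ = w_ηη.
Then u_τ + u_ξ = w_σ: the advection term cancels and the PDE becomes the heat equation w_σ = (1/2)w_ηη on η ∈ ℝ.
Initial data: w(η,0) = u(η,0) = 2sin(2η).
On η ∈ ℝ each mode satisfies (sin(nη))″ = -n² sin(nη), so exp(-n²σ/2) sin(nη) solves the heat equation; by superposition w(η,σ) = Σ c_n exp(-n²σ/2) sin(nη).
Reading off the coefficients: c_2=2, so w(η,σ) = 2exp(-2σ)sin(2η).
Substituting back η = ξ - τ, σ = τ: u(ξ,τ) = w(ξ - τ, τ).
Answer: u(ξ, τ) = 2exp(-2τ)sin(2ξ - 2τ)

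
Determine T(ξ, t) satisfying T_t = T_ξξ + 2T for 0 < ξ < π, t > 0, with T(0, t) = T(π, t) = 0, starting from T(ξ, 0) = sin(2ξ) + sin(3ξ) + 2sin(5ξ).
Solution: Substitute T = exp(2t)u, i.e. u = exp(-2t)T.
By the product rule, T_t = exp(2t)(u_t + 2u), T_ξξ = exp(2t)u_ξξ.
Substituting into the PDE and dividing by exp(2t): u_t + 2u = u_ξξ + 2u.
The lower-order terms cancel, leaving the standard heat equation u_t = u_ξξ.
Initial data for u: u(ξ,0) = T(ξ,0) = sin(2ξ) + sin(3ξ) + 2sin(5ξ). The boundary conditions carry over: u(0,t) = u(π,t) = 0.
Solve for u:
  Using separation of variables u = X(ξ)G(t):
  Eigenfunctions: sin(nξ), n = 1, 2, 3, ...
  General solution: u(ξ, t) = Σ c_n sin(nξ) exp(-n² t)
  Matching u(ξ,0) = sin(2ξ) + sin(3ξ) + 2sin(5ξ) term by term: c_2=1, c_3=1, c_5=2.
Hence u(ξ,t) = exp(-4t)sin(2ξ) + exp(-9t)sin(3ξ) + 2exp(-25t)sin(5ξ).
Transform back: T(ξ,t) = exp(2t)u(ξ,t).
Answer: T(ξ, t) = exp(-2t)sin(2ξ) + exp(-7t)sin(3ξ) + 2exp(-23t)sin(5ξ)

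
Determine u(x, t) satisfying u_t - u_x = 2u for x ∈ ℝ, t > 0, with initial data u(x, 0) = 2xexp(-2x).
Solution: Substitute u = exp(-2x)w.
Then u_x = exp(-2x)(w_x - 2w), u_t = exp(-2x)w_t; substituting and dividing by exp(-2x), the lower-order terms cancel: w_t - w_x = 0 (standard advection equation).
Data for w: w(x,0) = exp(2x)u(x,0) = 2x.
By characteristics (dx/dt = -1), w(x,t) = f(x + t) with f = w(·, 0).
So w(x,t) = 2t + 2x, and u(x,t) = exp(-2x)w(x,t).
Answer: u(x, t) = 2texp(-2x) + 2xexp(-2x)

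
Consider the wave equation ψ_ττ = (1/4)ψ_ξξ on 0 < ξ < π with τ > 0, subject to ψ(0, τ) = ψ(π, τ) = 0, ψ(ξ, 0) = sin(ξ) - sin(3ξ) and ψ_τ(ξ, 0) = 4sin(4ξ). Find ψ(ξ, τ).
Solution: Separating variables: ψ = Σ [A_n cos(ω_n τ) + B_n sin(ω_n τ)] sin(nξ), ω_n = n/2. From ICs (B_n = velocity coefficient / ω_n): A_1=1, A_3=-1, B_4=2.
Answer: ψ(ξ, τ) = sin(ξ)cos(τ/2) - sin(3ξ)cos(3τ/2) + 2sin(4ξ)sin(2τ)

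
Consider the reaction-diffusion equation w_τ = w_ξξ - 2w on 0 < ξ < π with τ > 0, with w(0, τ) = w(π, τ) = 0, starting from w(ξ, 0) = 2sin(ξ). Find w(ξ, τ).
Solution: Substitute w = exp(-2τ)u.
Then w_τ = exp(-2τ)(u_τ - 2u), w_ξξ = exp(-2τ)u_ξξ; substituting and dividing by exp(-2τ), the lower-order terms cancel: u_τ = u_ξξ (standard heat equation).
Data for u: u(ξ,0) = w(ξ,0) = 2sin(ξ). The boundary conditions carry over: u(0,τ) = u(π,τ) = 0.
Separating variables: u = Σ c_n exp(-n²τ) sin(nξ). From u(ξ,0) = 2sin(ξ): c_1=2.
So u(ξ,τ) = 2exp(-τ)sin(ξ), and w(ξ,τ) = exp(-2τ)u(ξ,τ).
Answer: w(ξ, τ) = 2exp(-3τ)sin(ξ)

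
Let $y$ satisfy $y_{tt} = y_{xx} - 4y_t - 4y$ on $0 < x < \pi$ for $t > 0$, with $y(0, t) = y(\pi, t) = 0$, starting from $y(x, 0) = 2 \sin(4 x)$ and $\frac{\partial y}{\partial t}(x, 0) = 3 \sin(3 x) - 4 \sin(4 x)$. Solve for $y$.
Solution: Substitute $y = e^{-2t}u$.
Then $y_t = e^{-2t}(u_t - 2u)$, $y_{tt} = e^{-2t}(u_{tt} - 4u_t + 4u)$, $y_{xx} = e^{-2t}u_{xx}$; substituting and dividing by $e^{-2t}$, the lower-order terms cancel: $u_{tt} = u_{xx}$ (standard wave equation).
Data for $u$: $u(x,0) = y(x,0) = 2 \sin(4 x)$; $u_t(x,0) = y_t(x,0) + 2y(x,0) = 3 \sin(3 x)$. The boundary conditions carry over: $u(0,t) = u(\pi,t) = 0$.
Separating variables: $u = \sum [A_n \cos(\omega_n t) + B_n \sin(\omega_n t)] \sin(nx)$, $\omega_n = n$. From ICs ($B_n$ = velocity coefficient / $\omega_n$): $A_4=2, B_3=1$.
So $u(x,t) = \sin(3 t) \sin(3 x) + 2 \sin(4 x) \cos(4 t)$, and $y(x,t) = e^{-2t}u(x,t)$.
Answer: $y(x, t) = e^{-2 t} \sin(3 t) \sin(3 x) + 2 e^{-2 t} \sin(4 x) \cos(4 t)$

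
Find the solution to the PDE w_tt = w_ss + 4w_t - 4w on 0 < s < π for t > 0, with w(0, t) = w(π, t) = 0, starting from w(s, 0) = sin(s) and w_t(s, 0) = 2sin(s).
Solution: Substitute w = exp(2t)u.
Then w_t = exp(2t)(u_t + 2u), w_tt = exp(2t)(u_tt + 4u_t + 4u), w_ss = exp(2t)u_ss; substituting and dividing by exp(2t), the lower-order terms cancel: u_tt = u_ss (standard wave equation).
Data for u: u(s,0) = w(s,0) = sin(s); u_t(s,0) = w_t(s,0) - 2w(s,0) = 0. The boundary conditions carry over: u(0,t) = u(π,t) = 0.
Separating variables: u = Σ [A_n cos(ω_n t) + B_n sin(ω_n t)] sin(ns), ω_n = n. From ICs: A_1=1.
So u(s,t) = sin(s)cos(t), and w(s,t) = exp(2t)u(s,t).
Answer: w(s, t) = exp(2t)sin(s)cos(t)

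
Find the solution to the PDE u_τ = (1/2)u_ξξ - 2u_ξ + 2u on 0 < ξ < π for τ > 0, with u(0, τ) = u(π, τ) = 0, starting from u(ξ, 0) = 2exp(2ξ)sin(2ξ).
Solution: Substitute u = exp(2ξ)w.
Then u_ξ = exp(2ξ)(w_ξ + 2w), u_ξξ = exp(2ξ)(w_ξξ + 4w_ξ + 4w), u_τ = exp(2ξ)w_τ; substituting and dividing by exp(2ξ), the lower-order terms cancel: w_τ = (1/2)w_ξξ (standard heat equation).
Data for w: w(ξ,0) = exp(-2ξ)u(ξ,0) = 2sin(2ξ). The boundary conditions carry over: w(0,τ) = w(π,τ) = 0.
Separating variables: w = Σ c_n exp(-n²τ/2) sin(nξ). From w(ξ,0) = 2sin(2ξ): c_2=2.
So w(ξ,τ) = 2exp(-2τ)sin(2ξ), and u(ξ,τ) = exp(2ξ)w(ξ,τ).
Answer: u(ξ, τ) = 2exp(2ξ)exp(-2τ)sin(2ξ)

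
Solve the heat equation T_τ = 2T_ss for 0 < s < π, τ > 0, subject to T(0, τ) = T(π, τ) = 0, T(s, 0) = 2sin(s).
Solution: Separating variables: T = Σ c_n exp(-2n²τ) sin(ns). From T(s,0) = 2sin(s): c_1=2.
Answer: T(s, τ) = 2exp(-2τ)sin(s)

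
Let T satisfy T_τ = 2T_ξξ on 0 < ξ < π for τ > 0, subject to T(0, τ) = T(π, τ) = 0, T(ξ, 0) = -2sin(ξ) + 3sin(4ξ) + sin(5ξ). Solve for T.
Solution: Using separation of variables T = X(ξ)G(τ):
Eigenfunctions: sin(nξ), n = 1, 2, 3, ...
General solution: T(ξ, τ) = Σ c_n sin(nξ) exp(-2n² τ)
Matching T(ξ,0) = -2sin(ξ) + 3sin(4ξ) + sin(5ξ) term by term: c_1=-2, c_4=3, c_5=1.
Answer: T(ξ, τ) = -2exp(-2τ)sin(ξ) + 3exp(-32τ)sin(4ξ) + exp(-50τ)sin(5ξ)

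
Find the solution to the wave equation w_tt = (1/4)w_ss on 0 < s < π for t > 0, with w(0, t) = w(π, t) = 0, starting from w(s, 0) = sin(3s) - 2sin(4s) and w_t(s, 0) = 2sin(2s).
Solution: Using separation of variables w = X(s)T(t):
Eigenfunctions: sin(ns), n = 1, 2, 3, ...
General solution: w(s, t) = Σ [A_n cos(n t/2) + B_n sin(n t/2)] sin(ns)
From w(s,0) = sin(3s) - 2sin(4s): A_3=1, A_4=-2. From w_t(s,0) = 2sin(2s), using w_t(s,0) = Σ ω_n B_n sin(ns) with ω_n = n/2: B_2 = 2/1 = 2.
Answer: w(s, t) = 2sin(2s)sin(t) + sin(3s)cos(3t/2) - 2sin(4s)cos(2t)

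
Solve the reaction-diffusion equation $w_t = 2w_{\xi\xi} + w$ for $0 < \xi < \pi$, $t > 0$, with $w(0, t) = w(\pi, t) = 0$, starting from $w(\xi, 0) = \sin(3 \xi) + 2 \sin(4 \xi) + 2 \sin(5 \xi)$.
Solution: Substitute $w = e^{t}u$, i.e. $u = e^{-t}w$.
By the product rule, $w_t = e^{t}(u_t + u)$, $w_{\xi\xi} = e^{t}u_{\xi\xi}$.
Substituting into the PDE and dividing by $e^{t}$: $u_t + u = 2u_{\xi\xi} + u$.
The lower-order terms cancel, leaving the standard heat equation $u_t = 2u_{\xi\xi}$.
Initial data for $u$: $u(\xi,0) = w(\xi,0) = \sin(3 \xi) + 2 \sin(4 \xi) + 2 \sin(5 \xi)$. The boundary conditions carry over: $u(0,t) = u(\pi,t) = 0$.
Solve for $u$:
  Using separation of variables $u = X(\xi)T(t)$:
  Eigenfunctions: $\sin(n\xi)$, $n = 1, 2, 3, \ldots$
  General solution: $u(\xi, t) = \sum c_n \sin(n\xi) e^{-2n^2 t}$
  Matching $u(\xi,0) = \sin(3 \xi) + 2 \sin(4 \xi) + 2 \sin(5 \xi)$ term by term: $c_3=1, c_4=2, c_5=2$.
Hence $u(\xi,t) = e^{-18 t} \sin(3 \xi) + 2 e^{-32 t} \sin(4 \xi) + 2 e^{-50 t} \sin(5 \xi)$.
Transform back: $w(\xi,t) = e^{t}u(\xi,t)$.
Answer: $w(\xi, t) = e^{-17 t} \sin(3 \xi) + 2 e^{-31 t} \sin(4 \xi) + 2 e^{-49 t} \sin(5 \xi)$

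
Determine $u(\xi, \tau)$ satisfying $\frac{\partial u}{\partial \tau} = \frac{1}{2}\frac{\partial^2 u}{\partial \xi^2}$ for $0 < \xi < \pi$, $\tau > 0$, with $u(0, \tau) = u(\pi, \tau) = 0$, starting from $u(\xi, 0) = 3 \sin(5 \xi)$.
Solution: Separating variables: $u = \sum c_n e^{-n^2\tau/2} \sin(n\xi)$. From $u(\xi,0) = 3 \sin(5 \xi)$: $c_5=3$.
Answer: $u(\xi, \tau) = 3 e^{-25 \tau/2} \sin(5 \xi)$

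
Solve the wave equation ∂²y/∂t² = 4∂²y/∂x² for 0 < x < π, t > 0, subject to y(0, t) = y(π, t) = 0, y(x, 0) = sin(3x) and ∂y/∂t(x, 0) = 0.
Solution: Separating variables: y = Σ [A_n cos(ω_n t) + B_n sin(ω_n t)] sin(nx), ω_n = 2n. From ICs: A_3=1.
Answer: y(x, t) = sin(3x)cos(6t)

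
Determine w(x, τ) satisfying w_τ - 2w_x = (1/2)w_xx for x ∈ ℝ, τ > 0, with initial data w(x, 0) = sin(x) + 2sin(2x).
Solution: Change to a moving frame: let η = x + 2τ, σ = τ and write w(x,τ) = u(η,σ).
By the chain rule w_τ = u_σ + 2u_η, w_x = u_η, w_xx = u_ηη.
Then w_τ - 2w_x = u_σ: the advection term cancels and the PDE becomes the heat equation u_σ = (1/2)u_ηη on η ∈ ℝ.
Initial data: u(η,0) = w(η,0) = sin(η) + 2sin(2η).
On η ∈ ℝ each mode satisfies (sin(nη))″ = -n² sin(nη), so exp(-n²σ/2) sin(nη) solves the heat equation; by superposition u(η,σ) = Σ c_n exp(-n²σ/2) sin(nη).
Reading off the coefficients: c_1=1, c_2=2, so u(η,σ) = 2exp(-2σ)sin(2η) + exp(-σ/2)sin(η).
Substituting back η = x + 2τ, σ = τ: w(x,τ) = u(x + 2τ, τ).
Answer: w(x, τ) = 2exp(-2τ)sin(2x + 4τ) + exp(-τ/2)sin(x + 2τ)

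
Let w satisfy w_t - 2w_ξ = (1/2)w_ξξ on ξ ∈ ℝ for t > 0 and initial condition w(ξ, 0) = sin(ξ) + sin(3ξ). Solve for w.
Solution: Change to a moving frame: let η = ξ + 2t, σ = t and write w(ξ,t) = u(η,σ).
By the chain rule w_t = u_σ + 2u_η, w_ξ = u_η, w_ξξ = u_ηη.
Then w_t - 2w_ξ = u_σ: the advection term cancels and the PDE becomes the heat equation u_σ = (1/2)u_ηη on η ∈ ℝ.
Initial data: u(η,0) = w(η,0) = sin(η) + sin(3η).
On η ∈ ℝ each mode satisfies (sin(nη))″ = -n² sin(nη), so exp(-n²σ/2) sin(nη) solves the heat equation; by superposition u(η,σ) = Σ c_n exp(-n²σ/2) sin(nη).
Reading off the coefficients: c_1=1, c_3=1, so u(η,σ) = exp(-σ/2)sin(η) + exp(-9σ/2)sin(3η).
Substituting back η = ξ + 2t, σ = t: w(ξ,t) = u(ξ + 2t, t).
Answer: w(ξ, t) = exp(-t/2)sin(2t + ξ) + exp(-9t/2)sin(6t + 3ξ)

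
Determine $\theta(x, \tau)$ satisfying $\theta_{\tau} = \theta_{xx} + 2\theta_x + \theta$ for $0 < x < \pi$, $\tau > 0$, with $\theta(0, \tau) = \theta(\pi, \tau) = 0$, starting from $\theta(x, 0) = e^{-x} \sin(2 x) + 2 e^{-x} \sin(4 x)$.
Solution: Substitute $\theta = e^{-x}u$.
Then $\theta_x = e^{-x}(u_x - u)$, $\theta_{xx} = e^{-x}(u_{xx} - 2u_x + u)$, $\theta_{\tau} = e^{-x}u_{\tau}$; substituting and dividing by $e^{-x}$, the lower-order terms cancel: $u_{\tau} = u_{xx}$ (standard heat equation).
Data for $u$: $u(x,0) = e^{x}\theta(x,0) = \sin(2 x) + 2 \sin(4 x)$. The boundary conditions carry over: $u(0,\tau) = u(\pi,\tau) = 0$.
Separating variables: $u = \sum c_n e^{-n^2\tau} \sin(nx)$. From $u(x,0) = \sin(2 x) + 2 \sin(4 x)$: $c_2=1, c_4=2$.
So $u(x,\tau) = e^{-4 \tau} \sin(2 x) + 2 e^{-16 \tau} \sin(4 x)$, and $\theta(x,\tau) = e^{-x}u(x,\tau)$.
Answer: $\theta(x, \tau) = e^{-4 \tau} e^{-x} \sin(2 x) + 2 e^{-16 \tau} e^{-x} \sin(4 x)$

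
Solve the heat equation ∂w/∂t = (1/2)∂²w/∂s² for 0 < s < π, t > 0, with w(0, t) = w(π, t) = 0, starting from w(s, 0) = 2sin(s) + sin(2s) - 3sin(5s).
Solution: Separating variables: w = Σ c_n exp(-n²t/2) sin(ns). From w(s,0) = 2sin(s) + sin(2s) - 3sin(5s): c_1=2, c_2=1, c_5=-3.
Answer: w(s, t) = exp(-2t)sin(2s) + 2exp(-t/2)sin(s) - 3exp(-25t/2)sin(5s)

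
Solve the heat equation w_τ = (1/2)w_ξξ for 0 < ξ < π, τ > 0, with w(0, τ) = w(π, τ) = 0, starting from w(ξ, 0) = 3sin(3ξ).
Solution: Using separation of variables w = X(ξ)T(τ):
Eigenfunctions: sin(nξ), n = 1, 2, 3, ...
General solution: w(ξ, τ) = Σ c_n sin(nξ) exp(-n² τ/2)
Matching w(ξ,0) = 3sin(3ξ) term by term: c_3=3.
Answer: w(ξ, τ) = 3exp(-9τ/2)sin(3ξ)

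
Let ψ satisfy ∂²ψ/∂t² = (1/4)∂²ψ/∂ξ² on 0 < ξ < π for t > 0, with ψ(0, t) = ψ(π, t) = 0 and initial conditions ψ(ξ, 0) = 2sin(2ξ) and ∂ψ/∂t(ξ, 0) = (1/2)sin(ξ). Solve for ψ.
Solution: Using separation of variables ψ = X(ξ)T(t):
Eigenfunctions: sin(nξ), n = 1, 2, 3, ...
General solution: ψ(ξ, t) = Σ [A_n cos(n t/2) + B_n sin(n t/2)] sin(nξ)
From ψ(ξ,0) = 2sin(2ξ): A_2=2. From ψ_t(ξ,0) = (1/2)sin(ξ), using ψ_t(ξ,0) = Σ ω_n B_n sin(nξ) with ω_n = n/2: B_1 = (1/2)/(1/2) = 1.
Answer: ψ(ξ, t) = sin(t/2)sin(ξ) + 2sin(2ξ)cos(t)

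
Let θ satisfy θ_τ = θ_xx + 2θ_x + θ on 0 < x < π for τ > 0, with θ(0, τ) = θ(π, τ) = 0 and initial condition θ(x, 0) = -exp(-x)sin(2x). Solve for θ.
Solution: Substitute θ = exp(-x)u, i.e. u = exp(x)θ.
By the product rule, θ_x = exp(-x)(u_x - u), θ_xx = exp(-x)(u_xx - 2u_x + u), θ_τ = exp(-x)u_τ.
Substituting into the PDE and dividing by exp(-x): u_τ = (u_xx - 2u_x + u) + 2(u_x - u) + u.
The lower-order terms cancel, leaving the standard heat equation u_τ = u_xx.
Initial data for u: u(x,0) = exp(x)θ(x,0) = -sin(2x). The boundary conditions carry over: u(0,τ) = u(π,τ) = 0.
Solve for u:
  Using separation of variables u = X(x)G(τ):
  Eigenfunctions: sin(nx), n = 1, 2, 3, ...
  General solution: u(x, τ) = Σ c_n sin(nx) exp(-n² τ)
  Matching u(x,0) = -sin(2x) term by term: c_2=-1.
Hence u(x,τ) = -exp(-4τ)sin(2x).
Transform back: θ(x,τ) = exp(-x)u(x,τ).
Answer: θ(x, τ) = -exp(-x)exp(-4τ)sin(2x)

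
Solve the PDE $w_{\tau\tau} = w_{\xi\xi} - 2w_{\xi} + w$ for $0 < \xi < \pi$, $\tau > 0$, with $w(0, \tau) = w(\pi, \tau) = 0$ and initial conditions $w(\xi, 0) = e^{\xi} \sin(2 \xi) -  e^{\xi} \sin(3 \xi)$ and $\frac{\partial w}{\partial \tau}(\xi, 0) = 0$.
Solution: Substitute $w = e^{\xi}u$.
Then $w_{\xi} = e^{\xi}(u_{\xi} + u)$, $w_{\xi\xi} = e^{\xi}(u_{\xi\xi} + 2u_{\xi} + u)$, $w_{\tau\tau} = e^{\xi}u_{\tau\tau}$; substituting and dividing by $e^{\xi}$, the lower-order terms cancel: $u_{\tau\tau} = u_{\xi\xi}$ (standard wave equation).
Data for $u$: $u(\xi,0) = e^{-\xi}w(\xi,0) = \sin(2 \xi) - \sin(3 \xi)$; $u_{\tau}(\xi,0) = e^{-\xi}w_{\tau}(\xi,0) = 0$. The boundary conditions carry over: $u(0,\tau) = u(\pi,\tau) = 0$.
Separating variables: $u = \sum [A_n \cos(\omega_n \tau) + B_n \sin(\omega_n \tau)] \sin(n\xi)$, $\omega_n = n$. From ICs: $A_2=1, A_3=-1$.
So $u(\xi,\tau) = \sin(2 \xi) \cos(2 \tau) - \sin(3 \xi) \cos(3 \tau)$, and $w(\xi,\tau) = e^{\xi}u(\xi,\tau)$.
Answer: $w(\xi, \tau) = e^{\xi} \sin(2 \xi) \cos(2 \tau) -  e^{\xi} \sin(3 \xi) \cos(3 \tau)$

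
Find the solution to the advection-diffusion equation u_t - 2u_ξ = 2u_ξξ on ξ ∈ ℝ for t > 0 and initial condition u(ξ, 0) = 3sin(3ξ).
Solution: Moving frame: η = ξ + 2t, σ = t, u = w(η,σ), so u_t = w_σ + 2w_η and u_ξξ = w_ηη.
Hence u_t - 2u_ξ = w_σ and the PDE becomes the heat equation w_σ = 2w_ηη on η ∈ ℝ.
Initial data: w(η,0) = u(η,0) = 3sin(3η). Each mode sin(nη) decays as exp(-2n²σ) on ℝ, so w(η,σ) = Σ c_n exp(-2n²σ) sin(nη) with c_3=3: w(η,σ) = 3exp(-18σ)sin(3η).
Substituting back: u(ξ,t) = w(ξ + 2t, t).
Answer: u(ξ, t) = 3exp(-18t)sin(6t + 3ξ)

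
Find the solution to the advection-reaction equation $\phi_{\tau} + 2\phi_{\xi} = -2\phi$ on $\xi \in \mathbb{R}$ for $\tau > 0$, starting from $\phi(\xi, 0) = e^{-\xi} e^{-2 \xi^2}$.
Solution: Substitute $\phi = e^{-\xi}u$.
Then $\phi_{\xi} = e^{-\xi}(u_{\xi} - u)$, $\phi_{\tau} = e^{-\xi}u_{\tau}$; substituting and dividing by $e^{-\xi}$, the lower-order terms cancel: $u_{\tau} + 2u_{\xi} = 0$ (standard advection equation).
Data for $u$: $u(\xi,0) = e^{\xi}\phi(\xi,0) = e^{-2 \xi^2}$.
By characteristics ($d\xi/d\tau = 2$), $u(\xi,\tau) = f(\xi - 2\tau)$ with $f = u( \cdot , 0)$.
So $u(\xi,\tau) = e^{-2 (\xi - 2 \tau)^2}$, and $\phi(\xi,\tau) = e^{-\xi}u(\xi,\tau)$.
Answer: $\phi(\xi, \tau) = e^{-\xi} e^{-2 (-2 \tau + \xi)^2}$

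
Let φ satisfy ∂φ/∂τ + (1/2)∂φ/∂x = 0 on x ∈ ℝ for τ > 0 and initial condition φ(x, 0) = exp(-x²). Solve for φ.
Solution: By method of characteristics (waves move right with speed 1/2):
Along characteristics x - (1/2)τ = const, φ is constant, so φ(x,τ) = f(x - (1/2)τ) with f = φ(·, 0).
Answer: φ(x, τ) = exp(-(x - τ/2)²)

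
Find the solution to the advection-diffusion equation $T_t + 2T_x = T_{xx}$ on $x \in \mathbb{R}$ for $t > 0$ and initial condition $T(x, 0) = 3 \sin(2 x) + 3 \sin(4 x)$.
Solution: Change to a moving frame: let $\eta = x - 2t$, $\sigma = t$ and write $T(x,t) = u(\eta,\sigma)$.
By the chain rule $T_t = u_{\sigma} - 2u_{\eta}$, $T_x = u_{\eta}$, $T_{xx} = u_{\eta\eta}$.
Then $T_t + 2T_x = u_{\sigma}$: the advection term cancels and the PDE becomes the heat equation $u_{\sigma} = u_{\eta\eta}$ on $\eta \in \mathbb{R}$.
Initial data: $u(\eta,0) = T(\eta,0) = 3 \sin(2 \eta) + 3 \sin(4 \eta)$.
On $\eta \in \mathbb{R}$ each mode satisfies $(\sin(n\eta))'' = -n^2 \sin(n\eta)$, so $e^{-n^2\sigma} \sin(n\eta)$ solves the heat equation; by superposition $u(\eta,\sigma) = \sum c_n e^{-n^2\sigma} \sin(n\eta)$.
Reading off the coefficients: $c_2=3, c_4=3$, so $u(\eta,\sigma) = 3 e^{-4 \sigma} \sin(2 \eta) + 3 e^{-16 \sigma} \sin(4 \eta)$.
Substituting back $\eta = x - 2t$, $\sigma = t$: $T(x,t) = u(x - 2t, t)$.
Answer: $T(x, t) = -3 e^{-4 t} \sin(4 t - 2 x) - 3 e^{-16 t} \sin(8 t - 4 x)$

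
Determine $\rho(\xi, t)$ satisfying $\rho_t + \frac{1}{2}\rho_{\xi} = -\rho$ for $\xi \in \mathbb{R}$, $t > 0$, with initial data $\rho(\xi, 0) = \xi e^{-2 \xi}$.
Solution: Substitute $\rho = e^{-2\xi}u$.
Then $\rho_{\xi} = e^{-2\xi}(u_{\xi} - 2u)$, $\rho_t = e^{-2\xi}u_t$; substituting and dividing by $e^{-2\xi}$, the lower-order terms cancel: $u_t + \frac{1}{2}u_{\xi} = 0$ (standard advection equation).
Data for $u$: $u(\xi,0) = e^{2\xi}\rho(\xi,0) = \xi$.
By characteristics ($d\xi/dt = 1/2$), $u(\xi,t) = f(\xi - \frac{1}{2}t)$ with $f = u( \cdot , 0)$.
So $u(\xi,t) = -\frac{1}{2} t + \xi$, and $\rho(\xi,t) = e^{-2\xi}u(\xi,t)$.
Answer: $\rho(\xi, t) = \xi e^{-2 \xi} - \frac{1}{2} t e^{-2 \xi}$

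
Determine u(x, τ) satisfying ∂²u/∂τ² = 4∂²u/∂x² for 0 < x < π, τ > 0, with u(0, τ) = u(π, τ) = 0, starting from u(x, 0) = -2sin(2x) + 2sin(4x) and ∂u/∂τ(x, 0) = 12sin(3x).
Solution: Using separation of variables u = X(x)T(τ):
Eigenfunctions: sin(nx), n = 1, 2, 3, ...
General solution: u(x, τ) = Σ [A_n cos(2n τ) + B_n sin(2n τ)] sin(nx)
From u(x,0) = -2sin(2x) + 2sin(4x): A_2=-2, A_4=2. From u_τ(x,0) = 12sin(3x), using u_τ(x,0) = Σ ω_n B_n sin(nx) with ω_n = 2n: B_3 = 12/6 = 2.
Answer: u(x, τ) = -2sin(2x)cos(4τ) + 2sin(3x)sin(6τ) + 2sin(4x)cos(8τ)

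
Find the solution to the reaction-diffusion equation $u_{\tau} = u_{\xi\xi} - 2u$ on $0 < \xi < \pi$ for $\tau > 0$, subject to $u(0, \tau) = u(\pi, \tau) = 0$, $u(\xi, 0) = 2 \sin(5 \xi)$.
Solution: Substitute $u = e^{-2\tau}w$.
Then $u_{\tau} = e^{-2\tau}(w_{\tau} - 2w)$, $u_{\xi\xi} = e^{-2\tau}w_{\xi\xi}$; substituting and dividing by $e^{-2\tau}$, the lower-order terms cancel: $w_{\tau} = w_{\xi\xi}$ (standard heat equation).
Data for $w$: $w(\xi,0) = u(\xi,0) = 2 \sin(5 \xi)$. The boundary conditions carry over: $w(0,\tau) = w(\pi,\tau) = 0$.
Separating variables: $w = \sum c_n e^{-n^2\tau} \sin(n\xi)$. From $w(\xi,0) = 2 \sin(5 \xi)$: $c_5=2$.
So $w(\xi,\tau) = 2 e^{-25 \tau} \sin(5 \xi)$, and $u(\xi,\tau) = e^{-2\tau}w(\xi,\tau)$.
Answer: $u(\xi, \tau) = 2 e^{-27 \tau} \sin(5 \xi)$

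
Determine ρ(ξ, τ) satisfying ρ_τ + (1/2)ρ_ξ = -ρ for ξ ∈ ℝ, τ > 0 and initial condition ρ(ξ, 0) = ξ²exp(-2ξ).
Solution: Substitute ρ = exp(-2ξ)u.
Then ρ_ξ = exp(-2ξ)(u_ξ - 2u), ρ_τ = exp(-2ξ)u_τ; substituting and dividing by exp(-2ξ), the lower-order terms cancel: u_τ + (1/2)u_ξ = 0 (standard advection equation).
Data for u: u(ξ,0) = exp(2ξ)ρ(ξ,0) = ξ².
By characteristics (dξ/dτ = 1/2), u(ξ,τ) = f(ξ - (1/2)τ) with f = u(·, 0).
So u(ξ,τ) = ξ² - ξτ + (1/4)τ², and ρ(ξ,τ) = exp(-2ξ)u(ξ,τ).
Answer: ρ(ξ, τ) = ξ²exp(-2ξ) - ξτexp(-2ξ) + (1/4)τ²exp(-2ξ)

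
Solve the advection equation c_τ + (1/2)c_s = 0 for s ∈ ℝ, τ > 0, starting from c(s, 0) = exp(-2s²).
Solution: By method of characteristics (waves move right with speed 1/2):
Along characteristics s - (1/2)τ = const, c is constant, so c(s,τ) = f(s - (1/2)τ) with f = c(·, 0).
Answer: c(s, τ) = exp(-2(s - τ/2)²)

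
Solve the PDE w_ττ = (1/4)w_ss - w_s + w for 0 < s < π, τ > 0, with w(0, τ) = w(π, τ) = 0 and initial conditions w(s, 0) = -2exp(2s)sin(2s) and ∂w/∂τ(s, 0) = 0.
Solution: Substitute w = exp(2s)u.
Then w_s = exp(2s)(u_s + 2u), w_ss = exp(2s)(u_ss + 4u_s + 4u), w_ττ = exp(2s)u_ττ; substituting and dividing by exp(2s), the lower-order terms cancel: u_ττ = (1/4)u_ss (standard wave equation).
Data for u: u(s,0) = exp(-2s)w(s,0) = -2sin(2s); u_τ(s,0) = exp(-2s)w_τ(s,0) = 0. The boundary conditions carry over: u(0,τ) = u(π,τ) = 0.
Separating variables: u = Σ [A_n cos(ω_n τ) + B_n sin(ω_n τ)] sin(ns), ω_n = n/2. From ICs: A_2=-2.
So u(s,τ) = -2sin(2s)cos(τ), and w(s,τ) = exp(2s)u(s,τ).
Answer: w(s, τ) = -2exp(2s)sin(2s)cos(τ)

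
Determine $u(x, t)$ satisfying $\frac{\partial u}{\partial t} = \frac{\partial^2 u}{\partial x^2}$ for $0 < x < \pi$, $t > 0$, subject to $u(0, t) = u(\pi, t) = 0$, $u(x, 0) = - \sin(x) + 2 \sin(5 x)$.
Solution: Using separation of variables $u = X(x)T(t)$:
Eigenfunctions: $\sin(nx)$, $n = 1, 2, 3, \ldots$
General solution: $u(x, t) = \sum c_n \sin(nx) e^{-n^2 t}$
Matching $u(x,0) = - \sin(x) + 2 \sin(5 x)$ term by term: $c_1=-1, c_5=2$.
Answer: $u(x, t) = - e^{-t} \sin(x) + 2 e^{-25 t} \sin(5 x)$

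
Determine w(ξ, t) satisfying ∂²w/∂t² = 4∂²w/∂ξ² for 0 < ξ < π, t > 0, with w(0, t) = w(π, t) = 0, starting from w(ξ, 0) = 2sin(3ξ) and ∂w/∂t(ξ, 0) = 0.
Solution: Using separation of variables w = X(ξ)T(t):
Eigenfunctions: sin(nξ), n = 1, 2, 3, ...
General solution: w(ξ, t) = Σ [A_n cos(2n t) + B_n sin(2n t)] sin(nξ)
From w(ξ,0) = 2sin(3ξ): A_3=2. From w_t(ξ,0) = 0: all B_n = 0.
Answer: w(ξ, t) = 2sin(3ξ)cos(6t)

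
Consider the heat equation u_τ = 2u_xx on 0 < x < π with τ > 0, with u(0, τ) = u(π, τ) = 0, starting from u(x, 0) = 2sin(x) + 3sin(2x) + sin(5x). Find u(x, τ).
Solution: Using separation of variables u = X(x)T(τ):
Eigenfunctions: sin(nx), n = 1, 2, 3, ...
General solution: u(x, τ) = Σ c_n sin(nx) exp(-2n² τ)
Matching u(x,0) = 2sin(x) + 3sin(2x) + sin(5x) term by term: c_1=2, c_2=3, c_5=1.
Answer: u(x, τ) = 2exp(-2τ)sin(x) + 3exp(-8τ)sin(2x) + exp(-50τ)sin(5x)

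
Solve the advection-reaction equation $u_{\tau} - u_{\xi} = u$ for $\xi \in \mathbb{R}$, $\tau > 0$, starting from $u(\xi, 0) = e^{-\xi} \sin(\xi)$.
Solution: Substitute $u = e^{-\xi}w$.
Then $u_{\xi} = e^{-\xi}(w_{\xi} - w)$, $u_{\tau} = e^{-\xi}w_{\tau}$; substituting and dividing by $e^{-\xi}$, the lower-order terms cancel: $w_{\tau} - w_{\xi} = 0$ (standard advection equation).
Data for $w$: $w(\xi,0) = e^{\xi}u(\xi,0) = \sin(\xi)$.
By characteristics ($d\xi/d\tau = -1$), $w(\xi,\tau) = f(\xi + \tau)$ with $f = w( \cdot , 0)$.
So $w(\xi,\tau) = \sin(\xi + \tau)$, and $u(\xi,\tau) = e^{-\xi}w(\xi,\tau)$.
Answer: $u(\xi, \tau) = e^{-\xi} \sin(\tau + \xi)$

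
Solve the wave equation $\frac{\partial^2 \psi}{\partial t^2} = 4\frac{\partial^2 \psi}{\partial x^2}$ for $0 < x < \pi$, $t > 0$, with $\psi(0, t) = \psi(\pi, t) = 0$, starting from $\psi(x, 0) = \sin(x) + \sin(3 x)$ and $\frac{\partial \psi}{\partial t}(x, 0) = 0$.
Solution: Separating variables: $\psi = \sum [A_n \cos(\omega_n t) + B_n \sin(\omega_n t)] \sin(nx)$, $\omega_n = 2n$. From ICs: $A_1=1, A_3=1$.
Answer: $\psi(x, t) = \sin(x) \cos(2 t) + \sin(3 x) \cos(6 t)$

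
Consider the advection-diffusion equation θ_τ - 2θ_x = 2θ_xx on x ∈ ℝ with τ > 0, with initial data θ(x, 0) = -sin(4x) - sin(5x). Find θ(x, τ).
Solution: Moving frame: η = x + 2τ, σ = τ, θ = u(η,σ), so θ_τ = u_σ + 2u_η and θ_xx = u_ηη.
Hence θ_τ - 2θ_x = u_σ and the PDE becomes the heat equation u_σ = 2u_ηη on η ∈ ℝ.
Initial data: u(η,0) = θ(η,0) = -sin(4η) - sin(5η). Each mode sin(nη) decays as exp(-2n²σ) on ℝ, so u(η,σ) = Σ c_n exp(-2n²σ) sin(nη) with c_4=-1, c_5=-1: u(η,σ) = -exp(-32σ)sin(4η) - exp(-50σ)sin(5η).
Substituting back: θ(x,τ) = u(x + 2τ, τ).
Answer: θ(x, τ) = -exp(-32τ)sin(4x + 8τ) - exp(-50τ)sin(5x + 10τ)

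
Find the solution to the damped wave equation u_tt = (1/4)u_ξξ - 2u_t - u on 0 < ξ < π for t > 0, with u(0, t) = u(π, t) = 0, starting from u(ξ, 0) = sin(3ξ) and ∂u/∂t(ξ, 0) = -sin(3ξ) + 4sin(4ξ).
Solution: Substitute u = exp(-t)w.
Then u_t = exp(-t)(w_t - w), u_tt = exp(-t)(w_tt - 2w_t + w), u_ξξ = exp(-t)w_ξξ; substituting and dividing by exp(-t), the lower-order terms cancel: w_tt = (1/4)w_ξξ (standard wave equation).
Data for w: w(ξ,0) = u(ξ,0) = sin(3ξ); w_t(ξ,0) = u_t(ξ,0) + u(ξ,0) = 4sin(4ξ). The boundary conditions carry over: w(0,t) = w(π,t) = 0.
Separating variables: w = Σ [A_n cos(ω_n t) + B_n sin(ω_n t)] sin(nξ), ω_n = n/2. From ICs (B_n = velocity coefficient / ω_n): A_3=1, B_4=2.
So w(ξ,t) = 2sin(2t)sin(4ξ) + sin(3ξ)cos(3t/2), and u(ξ,t) = exp(-t)w(ξ,t).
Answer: u(ξ, t) = 2exp(-t)sin(2t)sin(4ξ) + exp(-t)sin(3ξ)cos(3t/2)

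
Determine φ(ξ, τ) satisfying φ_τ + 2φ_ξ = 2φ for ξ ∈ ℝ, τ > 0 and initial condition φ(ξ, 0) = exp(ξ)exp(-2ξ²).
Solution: Substitute φ = exp(ξ)u, i.e. u = exp(-ξ)φ.
By the product rule, φ_ξ = exp(ξ)(u_ξ + u), φ_τ = exp(ξ)u_τ.
Substituting into the PDE and dividing by exp(ξ): u_τ + 2(u_ξ + u) = 2u.
The lower-order terms cancel, leaving the standard advection equation u_τ + 2u_ξ = 0.
Initial data for u: u(ξ,0) = exp(-ξ)φ(ξ,0) = exp(-2ξ²).
Solve for u:
  By method of characteristics (waves move right with speed 2):
  Along characteristics ξ - 2τ = const, u is constant, so u(ξ,τ) = f(ξ - 2τ) with f = u(·, 0).
Hence u(ξ,τ) = exp(-2(ξ - 2τ)²).
Transform back: φ(ξ,τ) = exp(ξ)u(ξ,τ).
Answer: φ(ξ, τ) = exp(ξ)exp(-2(ξ - 2τ)²)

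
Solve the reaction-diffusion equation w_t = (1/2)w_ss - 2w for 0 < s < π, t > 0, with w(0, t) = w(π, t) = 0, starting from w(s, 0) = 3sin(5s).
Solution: Substitute w = exp(-2t)u, i.e. u = exp(2t)w.
By the product rule, w_t = exp(-2t)(u_t - 2u), w_ss = exp(-2t)u_ss.
Substituting into the PDE and dividing by exp(-2t): u_t - 2u = (1/2)u_ss - 2u.
The lower-order terms cancel, leaving the standard heat equation u_t = (1/2)u_ss.
Initial data for u: u(s,0) = w(s,0) = 3sin(5s). The boundary conditions carry over: u(0,t) = u(π,t) = 0.
Solve for u:
  Using separation of variables u = X(s)T(t):
  Eigenfunctions: sin(ns), n = 1, 2, 3, ...
  General solution: u(s, t) = Σ c_n sin(ns) exp(-n² t/2)
  Matching u(s,0) = 3sin(5s) term by term: c_5=3.
Hence u(s,t) = 3exp(-25t/2)sin(5s).
Transform back: w(s,t) = exp(-2t)u(s,t).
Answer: w(s, t) = 3exp(-29t/2)sin(5s)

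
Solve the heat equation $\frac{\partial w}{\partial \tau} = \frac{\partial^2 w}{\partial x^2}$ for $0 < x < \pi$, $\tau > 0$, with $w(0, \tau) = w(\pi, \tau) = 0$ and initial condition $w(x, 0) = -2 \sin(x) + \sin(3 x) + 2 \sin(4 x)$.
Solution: Using separation of variables $w = X(x)T(\tau)$:
Eigenfunctions: $\sin(nx)$, $n = 1, 2, 3, \ldots$
General solution: $w(x, \tau) = \sum c_n \sin(nx) e^{-n^2 \tau}$
Matching $w(x,0) = -2 \sin(x) + \sin(3 x) + 2 \sin(4 x)$ term by term: $c_1=-2, c_3=1, c_4=2$.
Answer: $w(x, \tau) = -2 e^{-\tau} \sin(x) + e^{-9 \tau} \sin(3 x) + 2 e^{-16 \tau} \sin(4 x)$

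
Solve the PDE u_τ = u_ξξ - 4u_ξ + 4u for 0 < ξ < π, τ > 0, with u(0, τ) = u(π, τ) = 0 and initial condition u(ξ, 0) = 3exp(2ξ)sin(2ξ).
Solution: Substitute u = exp(2ξ)w.
Then u_ξ = exp(2ξ)(w_ξ + 2w), u_ξξ = exp(2ξ)(w_ξξ + 4w_ξ + 4w), u_τ = exp(2ξ)w_τ; substituting and dividing by exp(2ξ), the lower-order terms cancel: w_τ = w_ξξ (standard heat equation).
Data for w: w(ξ,0) = exp(-2ξ)u(ξ,0) = 3sin(2ξ). The boundary conditions carry over: w(0,τ) = w(π,τ) = 0.
Separating variables: w = Σ c_n exp(-n²τ) sin(nξ). From w(ξ,0) = 3sin(2ξ): c_2=3.
So w(ξ,τ) = 3exp(-4τ)sin(2ξ), and u(ξ,τ) = exp(2ξ)w(ξ,τ).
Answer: u(ξ, τ) = 3exp(2ξ)exp(-4τ)sin(2ξ)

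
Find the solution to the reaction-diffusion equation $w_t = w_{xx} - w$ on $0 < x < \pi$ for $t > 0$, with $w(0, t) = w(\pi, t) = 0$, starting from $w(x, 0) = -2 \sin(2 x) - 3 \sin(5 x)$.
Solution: Substitute $w = e^{-t}u$, i.e. $u = e^{t}w$.
By the product rule, $w_t = e^{-t}(u_t - u)$, $w_{xx} = e^{-t}u_{xx}$.
Substituting into the PDE and dividing by $e^{-t}$: $u_t - u = u_{xx} - u$.
The lower-order terms cancel, leaving the standard heat equation $u_t = u_{xx}$.
Initial data for $u$: $u(x,0) = w(x,0) = -2 \sin(2 x) - 3 \sin(5 x)$. The boundary conditions carry over: $u(0,t) = u(\pi,t) = 0$.
Solve for $u$:
  Using separation of variables $u = X(x)T(t)$:
  Eigenfunctions: $\sin(nx)$, $n = 1, 2, 3, \ldots$
  General solution: $u(x, t) = \sum c_n \sin(nx) e^{-n^2 t}$
  Matching $u(x,0) = -2 \sin(2 x) - 3 \sin(5 x)$ term by term: $c_2=-2, c_5=-3$.
Hence $u(x,t) = -2 e^{-4 t} \sin(2 x) - 3 e^{-25 t} \sin(5 x)$.
Transform back: $w(x,t) = e^{-t}u(x,t)$.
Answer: $w(x, t) = -2 e^{-5 t} \sin(2 x) - 3 e^{-26 t} \sin(5 x)$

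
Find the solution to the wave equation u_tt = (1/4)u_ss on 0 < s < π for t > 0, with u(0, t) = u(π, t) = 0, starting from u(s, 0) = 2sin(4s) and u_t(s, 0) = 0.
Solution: Separating variables: u = Σ [A_n cos(ω_n t) + B_n sin(ω_n t)] sin(ns), ω_n = n/2. From ICs: A_4=2.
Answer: u(s, t) = 2sin(4s)cos(2t)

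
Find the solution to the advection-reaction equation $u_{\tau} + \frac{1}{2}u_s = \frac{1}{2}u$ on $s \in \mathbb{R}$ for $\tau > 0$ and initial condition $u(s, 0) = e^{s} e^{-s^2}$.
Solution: Substitute $u = e^{s}w$.
Then $u_s = e^{s}(w_s + w)$, $u_{\tau} = e^{s}w_{\tau}$; substituting and dividing by $e^{s}$, the lower-order terms cancel: $w_{\tau} + \frac{1}{2}w_s = 0$ (standard advection equation).
Data for $w$: $w(s,0) = e^{-s}u(s,0) = e^{-s^2}$.
By characteristics ($ds/d\tau = 1/2$), $w(s,\tau) = f(s - \frac{1}{2}\tau)$ with $f = w( \cdot , 0)$.
So $w(s,\tau) = e^{-(s - \tau/2)^2}$, and $u(s,\tau) = e^{s}w(s,\tau)$.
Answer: $u(s, \tau) = e^{s} e^{-(-\tau/2 + s)^2}$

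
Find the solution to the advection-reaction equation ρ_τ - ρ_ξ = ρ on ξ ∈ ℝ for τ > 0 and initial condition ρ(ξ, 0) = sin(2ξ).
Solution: Substitute ρ = exp(τ)u.
Then ρ_τ = exp(τ)(u_τ + u), ρ_ξ = exp(τ)u_ξ; substituting and dividing by exp(τ), the lower-order terms cancel: u_τ - u_ξ = 0 (standard advection equation).
Data for u: u(ξ,0) = ρ(ξ,0) = sin(2ξ).
By characteristics (dξ/dτ = -1), u(ξ,τ) = f(ξ + τ) with f = u(·, 0).
So u(ξ,τ) = sin(2ξ + 2τ), and ρ(ξ,τ) = exp(τ)u(ξ,τ).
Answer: ρ(ξ, τ) = exp(τ)sin(2ξ + 2τ)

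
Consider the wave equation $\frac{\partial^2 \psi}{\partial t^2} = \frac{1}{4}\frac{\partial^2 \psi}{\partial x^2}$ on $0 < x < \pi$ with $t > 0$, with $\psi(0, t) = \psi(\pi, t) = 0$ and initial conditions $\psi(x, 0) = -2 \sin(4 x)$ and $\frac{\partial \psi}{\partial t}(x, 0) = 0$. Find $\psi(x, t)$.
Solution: Using separation of variables $\psi = X(x)T(t)$:
Eigenfunctions: $\sin(nx)$, $n = 1, 2, 3, \ldots$
General solution: $\psi(x, t) = \sum [A_n \cos(n t/2) + B_n \sin(n t/2)] \sin(nx)$
From $\psi(x,0) = -2 \sin(4 x)$: $A_4=-2$. From $\psi_t(x,0) = 0$: all $B_n = 0$.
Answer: $\psi(x, t) = -2 \sin(4 x) \cos(2 t)$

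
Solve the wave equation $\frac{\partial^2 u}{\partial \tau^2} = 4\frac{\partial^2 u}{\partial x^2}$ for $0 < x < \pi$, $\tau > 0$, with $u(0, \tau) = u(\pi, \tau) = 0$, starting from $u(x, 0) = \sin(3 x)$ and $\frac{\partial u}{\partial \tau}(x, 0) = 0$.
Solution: Using separation of variables $u = X(x)T(\tau)$:
Eigenfunctions: $\sin(nx)$, $n = 1, 2, 3, \ldots$
General solution: $u(x, \tau) = \sum [A_n \cos(2n \tau) + B_n \sin(2n \tau)] \sin(nx)$
From $u(x,0) = \sin(3 x)$: $A_3=1$. From $u_{\tau}(x,0) = 0$: all $B_n = 0$.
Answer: $u(x, \tau) = \sin(3 x) \cos(6 \tau)$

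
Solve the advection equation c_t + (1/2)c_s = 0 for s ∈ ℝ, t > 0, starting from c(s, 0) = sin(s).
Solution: By method of characteristics (waves move right with speed 1/2):
Along characteristics s - (1/2)t = const, c is constant, so c(s,t) = f(s - (1/2)t) with f = c(·, 0).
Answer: c(s, t) = sin(s - t/2)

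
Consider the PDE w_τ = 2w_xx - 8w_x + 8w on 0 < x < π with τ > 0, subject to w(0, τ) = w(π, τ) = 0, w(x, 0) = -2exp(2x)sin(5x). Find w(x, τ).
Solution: Substitute w = exp(2x)u, i.e. u = exp(-2x)w.
By the product rule, w_x = exp(2x)(u_x + 2u), w_xx = exp(2x)(u_xx + 4u_x + 4u), w_τ = exp(2x)u_τ.
Substituting into the PDE and dividing by exp(2x): u_τ = 2(u_xx + 4u_x + 4u) - 8(u_x + 2u) + 8u.
The lower-order terms cancel, leaving the standard heat equation u_τ = 2u_xx.
Initial data for u: u(x,0) = exp(-2x)w(x,0) = -2sin(5x). The boundary conditions carry over: u(0,τ) = u(π,τ) = 0.
Solve for u:
  Using separation of variables u = X(x)T(τ):
  Eigenfunctions: sin(nx), n = 1, 2, 3, ...
  General solution: u(x, τ) = Σ c_n sin(nx) exp(-2n² τ)
  Matching u(x,0) = -2sin(5x) term by term: c_5=-2.
Hence u(x,τ) = -2exp(-50τ)sin(5x).
Transform back: w(x,τ) = exp(2x)u(x,τ).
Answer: w(x, τ) = -2exp(2x)exp(-50τ)sin(5x)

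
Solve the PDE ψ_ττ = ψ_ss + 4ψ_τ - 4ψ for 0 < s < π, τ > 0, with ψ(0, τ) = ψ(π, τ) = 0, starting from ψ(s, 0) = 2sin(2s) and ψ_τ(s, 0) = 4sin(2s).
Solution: Substitute ψ = exp(2τ)u.
Then ψ_τ = exp(2τ)(u_τ + 2u), ψ_ττ = exp(2τ)(u_ττ + 4u_τ + 4u), ψ_ss = exp(2τ)u_ss; substituting and dividing by exp(2τ), the lower-order terms cancel: u_ττ = u_ss (standard wave equation).
Data for u: u(s,0) = ψ(s,0) = 2sin(2s); u_τ(s,0) = ψ_τ(s,0) - 2ψ(s,0) = 0. The boundary conditions carry over: u(0,τ) = u(π,τ) = 0.
Separating variables: u = Σ [A_n cos(ω_n τ) + B_n sin(ω_n τ)] sin(ns), ω_n = n. From ICs: A_2=2.
So u(s,τ) = 2sin(2s)cos(2τ), and ψ(s,τ) = exp(2τ)u(s,τ).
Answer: ψ(s, τ) = 2exp(2τ)sin(2s)cos(2τ)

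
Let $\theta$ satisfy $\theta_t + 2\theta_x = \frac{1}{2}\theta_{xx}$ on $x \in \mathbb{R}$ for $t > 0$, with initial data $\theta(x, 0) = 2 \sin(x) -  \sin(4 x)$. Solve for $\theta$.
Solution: Moving frame: $\eta = x - 2t$, $\sigma = t$, $\theta = u(\eta,\sigma)$, so $\theta_t = u_{\sigma} - 2u_{\eta}$ and $\theta_{xx} = u_{\eta\eta}$.
Hence $\theta_t + 2\theta_x = u_{\sigma}$ and the PDE becomes the heat equation $u_{\sigma} = \frac{1}{2}u_{\eta\eta}$ on $\eta \in \mathbb{R}$.
Initial data: $u(\eta,0) = \theta(\eta,0) = 2 \sin(\eta) - \sin(4 \eta)$. Each mode $\sin(n\eta)$ decays as $e^{-n^2\sigma/2}$ on $\mathbb{R}$, so $u(\eta,\sigma) = \sum c_n e^{-n^2\sigma/2} \sin(n\eta)$ with $c_1=2, c_4=-1$: $u(\eta,\sigma) = - e^{-8 \sigma} \sin(4 \eta) + 2 e^{-\sigma/2} \sin(\eta)$.
Substituting back: $\theta(x,t) = u(x - 2t, t)$.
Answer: $\theta(x, t) = e^{-8 t} \sin(8 t - 4 x) - 2 e^{-t/2} \sin(2 t - x)$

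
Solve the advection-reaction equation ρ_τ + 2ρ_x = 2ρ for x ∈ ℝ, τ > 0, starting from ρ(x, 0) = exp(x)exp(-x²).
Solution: Substitute ρ = exp(x)u.
Then ρ_x = exp(x)(u_x + u), ρ_τ = exp(x)u_τ; substituting and dividing by exp(x), the lower-order terms cancel: u_τ + 2u_x = 0 (standard advection equation).
Data for u: u(x,0) = exp(-x)ρ(x,0) = exp(-x²).
By characteristics (dx/dτ = 2), u(x,τ) = f(x - 2τ) with f = u(·, 0).
So u(x,τ) = exp(-(x - 2τ)²), and ρ(x,τ) = exp(x)u(x,τ).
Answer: ρ(x, τ) = exp(x)exp(-(x - 2τ)²)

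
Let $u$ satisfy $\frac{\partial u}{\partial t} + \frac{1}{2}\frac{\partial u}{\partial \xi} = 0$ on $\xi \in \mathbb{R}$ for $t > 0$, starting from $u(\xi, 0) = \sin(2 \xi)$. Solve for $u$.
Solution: By method of characteristics (waves move right with speed 1/2):
Along characteristics $\xi - \frac{1}{2}t =$ const, $u$ is constant, so $u(\xi,t) = f(\xi - \frac{1}{2}t)$ with $f = u( \cdot , 0)$.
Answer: $u(\xi, t) = \sin(2 \xi - t)$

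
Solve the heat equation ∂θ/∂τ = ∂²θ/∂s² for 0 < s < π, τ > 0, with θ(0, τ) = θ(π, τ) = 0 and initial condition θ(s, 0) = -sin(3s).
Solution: Using separation of variables θ = X(s)G(τ):
Eigenfunctions: sin(ns), n = 1, 2, 3, ...
General solution: θ(s, τ) = Σ c_n sin(ns) exp(-n² τ)
Matching θ(s,0) = -sin(3s) term by term: c_3=-1.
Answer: θ(s, τ) = -exp(-9τ)sin(3s)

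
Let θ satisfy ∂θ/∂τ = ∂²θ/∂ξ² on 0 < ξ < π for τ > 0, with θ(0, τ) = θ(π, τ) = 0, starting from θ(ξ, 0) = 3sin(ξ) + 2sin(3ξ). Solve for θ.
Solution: Using separation of variables θ = X(ξ)G(τ):
Eigenfunctions: sin(nξ), n = 1, 2, 3, ...
General solution: θ(ξ, τ) = Σ c_n sin(nξ) exp(-n² τ)
Matching θ(ξ,0) = 3sin(ξ) + 2sin(3ξ) term by term: c_1=3, c_3=2.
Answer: θ(ξ, τ) = 3exp(-τ)sin(ξ) + 2exp(-9τ)sin(3ξ)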